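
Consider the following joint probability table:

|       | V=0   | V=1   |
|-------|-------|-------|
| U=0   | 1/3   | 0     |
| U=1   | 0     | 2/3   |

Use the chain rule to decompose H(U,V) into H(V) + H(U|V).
By the chain rule: H(U,V) = H(V) + H(U|V)

Marginal P(V) (column sums):
  P(V=0) = 1/3 + 0 = 1/3
  P(V=1) = 0 + 2/3 = 2/3
H(V) = -[(1/3)·log₂(1/3) + (2/3)·log₂(2/3)]
  = 0.5283 + 0.3900
  = 0.9183 bits
H(U|V) = -Σ P(U,V)·log₂ P(U|V), where P(U|V) = P(U,V) / P(V)
  (cells with P(U,V) = 0 contribute 0)
  (U=0,V=0): P(U|V) = (1/3)/(1/3) = 1;  -(1/3)·log₂(1) = 0.0000
  (U=1,V=1): P(U|V) = (2/3)/(2/3) = 1;  -(2/3)·log₂(1) = 0.0000
H(U|V) = 0.0000 + 0.0000
  = 0.0000 bits

H(U,V) = H(V) + H(U|V) = 0.9183 + 0.0000 = 0.9183 bits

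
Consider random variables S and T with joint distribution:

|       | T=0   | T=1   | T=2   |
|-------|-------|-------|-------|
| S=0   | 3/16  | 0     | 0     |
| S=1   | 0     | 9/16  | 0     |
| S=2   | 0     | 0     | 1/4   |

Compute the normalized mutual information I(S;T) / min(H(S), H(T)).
Marginal P(S) (row sums):
  P(S=0) = 3/16 + 0 + 0 = 3/16
  P(S=1) = 0 + 9/16 + 0 = 9/16
  P(S=2) = 0 + 0 + 1/4 = 1/4
Marginal P(T) (column sums):
  P(T=0) = 3/16 + 0 + 0 = 3/16
  P(T=1) = 0 + 9/16 + 0 = 9/16
  P(T=2) = 0 + 0 + 1/4 = 1/4

H(S) = -[(3/16)·log₂(3/16) + (9/16)·log₂(9/16) + (1/4)·log₂(1/4)]
  = 0.4528 + 0.4669 + 0.5000
  = 1.4197 bits
H(T) = -[(3/16)·log₂(3/16) + (9/16)·log₂(9/16) + (1/4)·log₂(1/4)]
  = 0.4528 + 0.4669 + 0.5000
  = 1.4197 bits
H(S,T) = -[(3/16)·log₂(3/16) + (9/16)·log₂(9/16) + (1/4)·log₂(1/4)]
  = 0.4528 + 0.4669 + 0.5000
  = 1.4197 bits

I(S;T) = H(S) + H(T) - H(S,T)
  = 1.4197 + 1.4197 - 1.4197
  = 1.4197 bits

min(H(S), H(T)) = min(1.4197, 1.4197) = 1.4197 bits
Normalized MI = 1.4197 / 1.4197 = 1.0000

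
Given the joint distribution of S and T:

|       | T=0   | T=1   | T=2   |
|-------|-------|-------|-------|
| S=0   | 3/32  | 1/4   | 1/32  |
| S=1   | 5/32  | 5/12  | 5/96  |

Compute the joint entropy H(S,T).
H(S,T) = -Σ P(S,T) log₂ P(S,T), summed over the non-zero cells:
H(S,T) = -[(3/32)·log₂(3/32) + (1/4)·log₂(1/4) + (1/32)·log₂(1/32) + (5/32)·log₂(5/32) + (5/12)·log₂(5/12) + (5/96)·log₂(5/96)]
  = 0.3202 + 0.5000 + 0.1563 + 0.4184 + 0.5263 + 0.2220
  = 2.1432 bits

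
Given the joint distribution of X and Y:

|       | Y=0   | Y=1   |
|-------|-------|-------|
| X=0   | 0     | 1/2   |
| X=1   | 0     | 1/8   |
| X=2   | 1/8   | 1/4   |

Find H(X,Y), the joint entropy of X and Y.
H(X,Y) = -Σ P(X,Y) log₂ P(X,Y), summed over the non-zero cells:
H(X,Y) = -[(1/2)·log₂(1/2) + (1/8)·log₂(1/8) + (1/8)·log₂(1/8) + (1/4)·log₂(1/4)]
  = 0.5000 + 0.3750 + 0.3750 + 0.5000
  = 1.7500 bits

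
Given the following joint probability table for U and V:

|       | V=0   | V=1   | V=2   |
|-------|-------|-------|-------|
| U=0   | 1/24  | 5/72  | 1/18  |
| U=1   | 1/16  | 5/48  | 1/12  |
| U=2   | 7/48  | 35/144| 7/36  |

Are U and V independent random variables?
Marginal P(U) (row sums):
  P(U=0) = 1/24 + 5/72 + 1/18 = 1/6
  P(U=1) = 1/16 + 5/48 + 1/12 = 1/4
  P(U=2) = 7/48 + 35/144 + 7/36 = 7/12
Marginal P(V) (column sums):
  P(V=0) = 1/24 + 1/16 + 7/48 = 1/4
  P(V=1) = 5/72 + 5/48 + 35/144 = 5/12
  P(V=2) = 1/18 + 1/12 + 7/36 = 1/3

U and V are independent iff P(U=i,V=j) = P(U=i)·P(V=j) for every cell.
  P(U=0)·P(V=0) = 1/6 × 1/4 = 1/24 = P(U=0,V=0) ✓
  P(U=0)·P(V=1) = 1/6 × 5/12 = 5/72 = P(U=0,V=1) ✓
  P(U=0)·P(V=2) = 1/6 × 1/3 = 1/18 = P(U=0,V=2) ✓
  P(U=1)·P(V=0) = 1/4 × 1/4 = 1/16 = P(U=1,V=0) ✓
  P(U=1)·P(V=1) = 1/4 × 5/12 = 5/48 = P(U=1,V=1) ✓
  P(U=1)·P(V=2) = 1/4 × 1/3 = 1/12 = P(U=1,V=2) ✓
  P(U=2)·P(V=0) = 7/12 × 1/4 = 7/48 = P(U=2,V=0) ✓
  P(U=2)·P(V=1) = 7/12 × 5/12 = 35/144 = P(U=2,V=1) ✓
  P(U=2)·P(V=2) = 7/12 × 1/3 = 7/36 = P(U=2,V=2) ✓

Yes, U and V are independent: every cell factors, so I(U;V) = 0 bits.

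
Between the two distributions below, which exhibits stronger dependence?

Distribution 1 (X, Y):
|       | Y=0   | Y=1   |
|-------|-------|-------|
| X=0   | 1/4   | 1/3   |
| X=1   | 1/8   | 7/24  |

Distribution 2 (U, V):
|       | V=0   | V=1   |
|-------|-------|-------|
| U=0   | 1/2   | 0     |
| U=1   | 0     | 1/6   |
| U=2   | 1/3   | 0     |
Distribution 1 (X, Y):
Marginal P(X) (row sums):
  P(X=0) = 1/4 + 1/3 = 7/12
  P(X=1) = 1/8 + 7/24 = 5/12
Marginal P(Y) (column sums):
  P(Y=0) = 1/4 + 1/8 = 3/8
  P(Y=1) = 1/3 + 7/24 = 5/8

H(X) = -[(7/12)·log₂(7/12) + (5/12)·log₂(5/12)]
  = 0.4536 + 0.5263
  = 0.9799 bits
H(Y) = -[(3/8)·log₂(3/8) + (5/8)·log₂(5/8)]
  = 0.5306 + 0.4238
  = 0.9544 bits
H(X,Y) = -[(1/4)·log₂(1/4) + (1/3)·log₂(1/3) + (1/8)·log₂(1/8) + (7/24)·log₂(7/24)]
  = 0.5000 + 0.5283 + 0.3750 + 0.5185
  = 1.9218 bits

I(X;Y) = H(X) + H(Y) - H(X,Y)
  = 0.9799 + 0.9544 - 1.9218
  = 0.0125 bits

Distribution 2 (U, V):
Marginal P(U) (row sums):
  P(U=0) = 1/2 + 0 = 1/2
  P(U=1) = 0 + 1/6 = 1/6
  P(U=2) = 1/3 + 0 = 1/3
Marginal P(V) (column sums):
  P(V=0) = 1/2 + 0 + 1/3 = 5/6
  P(V=1) = 0 + 1/6 + 0 = 1/6

H(U) = -[(1/2)·log₂(1/2) + (1/6)·log₂(1/6) + (1/3)·log₂(1/3)]
  = 0.5000 + 0.4308 + 0.5283
  = 1.4591 bits
H(V) = -[(5/6)·log₂(5/6) + (1/6)·log₂(1/6)]
  = 0.2192 + 0.4308
  = 0.6500 bits
H(U,V) = -[(1/2)·log₂(1/2) + (1/6)·log₂(1/6) + (1/3)·log₂(1/3)]
  = 0.5000 + 0.4308 + 0.5283
  = 1.4591 bits

I(U;V) = H(U) + H(V) - H(U,V)
  = 1.4591 + 0.6500 - 1.4591
  = 0.6500 bits

I(U;V) = 0.6500 bits > I(X;Y) = 0.0125 bits, so (U, V) has the higher mutual information (stronger dependence).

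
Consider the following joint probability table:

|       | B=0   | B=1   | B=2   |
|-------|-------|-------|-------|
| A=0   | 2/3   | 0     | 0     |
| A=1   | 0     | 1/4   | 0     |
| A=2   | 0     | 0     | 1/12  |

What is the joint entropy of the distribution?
H(A,B) = -Σ P(A,B) log₂ P(A,B), summed over the non-zero cells:
H(A,B) = -[(2/3)·log₂(2/3) + (1/4)·log₂(1/4) + (1/12)·log₂(1/12)]
  = 0.3900 + 0.5000 + 0.2987
  = 1.1887 bits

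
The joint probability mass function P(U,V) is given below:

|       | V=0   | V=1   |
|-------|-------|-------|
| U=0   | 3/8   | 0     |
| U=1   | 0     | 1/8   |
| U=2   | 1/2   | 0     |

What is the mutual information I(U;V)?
Marginal P(U) (row sums):
  P(U=0) = 3/8 + 0 = 3/8
  P(U=1) = 0 + 1/8 = 1/8
  P(U=2) = 1/2 + 0 = 1/2
Marginal P(V) (column sums):
  P(V=0) = 3/8 + 0 + 1/2 = 7/8
  P(V=1) = 0 + 1/8 + 0 = 1/8

H(U) = -[(3/8)·log₂(3/8) + (1/8)·log₂(1/8) + (1/2)·log₂(1/2)]
  = 0.5306 + 0.3750 + 0.5000
  = 1.4056 bits
H(V) = -[(7/8)·log₂(7/8) + (1/8)·log₂(1/8)]
  = 0.1686 + 0.3750
  = 0.5436 bits
H(U,V) = -[(3/8)·log₂(3/8) + (1/8)·log₂(1/8) + (1/2)·log₂(1/2)]
  = 0.5306 + 0.3750 + 0.5000
  = 1.4056 bits

I(U;V) = H(U) + H(V) - H(U,V)
  = 1.4056 + 0.5436 - 1.4056
  = 0.5436 bits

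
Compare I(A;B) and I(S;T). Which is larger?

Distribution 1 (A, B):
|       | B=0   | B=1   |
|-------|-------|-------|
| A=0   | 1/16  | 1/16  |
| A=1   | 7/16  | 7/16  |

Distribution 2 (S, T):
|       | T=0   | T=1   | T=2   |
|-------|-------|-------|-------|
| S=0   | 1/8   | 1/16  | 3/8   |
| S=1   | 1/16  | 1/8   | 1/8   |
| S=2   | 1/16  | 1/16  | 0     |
Distribution 1 (A, B):
Marginal P(A) (row sums):
  P(A=0) = 1/16 + 1/16 = 1/8
  P(A=1) = 7/16 + 7/16 = 7/8
Marginal P(B) (column sums):
  P(B=0) = 1/16 + 7/16 = 1/2
  P(B=1) = 1/16 + 7/16 = 1/2

H(A) = -[(1/8)·log₂(1/8) + (7/8)·log₂(7/8)]
  = 0.3750 + 0.1686
  = 0.5436 bits
H(B) = -[(1/2)·log₂(1/2) + (1/2)·log₂(1/2)]
  = 0.5000 + 0.5000
  = 1.0000 bits
H(A,B) = -[(1/16)·log₂(1/16) + (1/16)·log₂(1/16) + (7/16)·log₂(7/16) + (7/16)·log₂(7/16)]
  = 0.2500 + 0.2500 + 0.5218 + 0.5218
  = 1.5436 bits

I(A;B) = H(A) + H(B) - H(A,B)
  = 0.5436 + 1.0000 - 1.5436
  = 0.0000 bits

Distribution 2 (S, T):
Marginal P(S) (row sums):
  P(S=0) = 1/8 + 1/16 + 3/8 = 9/16
  P(S=1) = 1/16 + 1/8 + 1/8 = 5/16
  P(S=2) = 1/16 + 1/16 + 0 = 1/8
Marginal P(T) (column sums):
  P(T=0) = 1/8 + 1/16 + 1/16 = 1/4
  P(T=1) = 1/16 + 1/8 + 1/16 = 1/4
  P(T=2) = 3/8 + 1/8 + 0 = 1/2

H(S) = -[(9/16)·log₂(9/16) + (5/16)·log₂(5/16) + (1/8)·log₂(1/8)]
  = 0.4669 + 0.5244 + 0.3750
  = 1.3663 bits
H(T) = -[(1/4)·log₂(1/4) + (1/4)·log₂(1/4) + (1/2)·log₂(1/2)]
  = 0.5000 + 0.5000 + 0.5000
  = 1.5000 bits
H(S,T) = -[(1/8)·log₂(1/8) + (1/16)·log₂(1/16) + (3/8)·log₂(3/8) + (1/16)·log₂(1/16) + (1/8)·log₂(1/8) + (1/8)·log₂(1/8) + (1/16)·log₂(1/16) + (1/16)·log₂(1/16)]
  = 0.3750 + 0.2500 + 0.5306 + 0.2500 + 0.3750 + 0.3750 + 0.2500 + 0.2500
  = 2.6556 bits

I(S;T) = H(S) + H(T) - H(S,T)
  = 1.3663 + 1.5000 - 2.6556
  = 0.2107 bits

I(S;T) = 0.2107 bits > I(A;B) = 0.0000 bits, so (S, T) has the higher mutual information (stronger dependence).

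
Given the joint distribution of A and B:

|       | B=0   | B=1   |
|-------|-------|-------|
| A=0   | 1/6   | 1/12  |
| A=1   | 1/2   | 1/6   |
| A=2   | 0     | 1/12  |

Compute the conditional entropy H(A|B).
Marginal P(B) (column sums):
  P(B=0) = 1/6 + 1/2 + 0 = 2/3
  P(B=1) = 1/12 + 1/6 + 1/12 = 1/3

H(A|B) = -Σ P(A,B)·log₂ P(A|B), where P(A|B) = P(A,B) / P(B)
  (cells with P(A,B) = 0 contribute 0)
  (A=0,B=0): P(A|B) = (1/6)/(2/3) = 1/4;  -(1/6)·log₂(1/4) = 0.3333
  (A=0,B=1): P(A|B) = (1/12)/(1/3) = 1/4;  -(1/12)·log₂(1/4) = 0.1667
  (A=1,B=0): P(A|B) = (1/2)/(2/3) = 3/4;  -(1/2)·log₂(3/4) = 0.2075
  (A=1,B=1): P(A|B) = (1/6)/(1/3) = 1/2;  -(1/6)·log₂(1/2) = 0.1667
  (A=2,B=1): P(A|B) = (1/12)/(1/3) = 1/4;  -(1/12)·log₂(1/4) = 0.1667
H(A|B) = 0.3333 + 0.1667 + 0.2075 + 0.1667 + 0.1667
  = 1.0409 bits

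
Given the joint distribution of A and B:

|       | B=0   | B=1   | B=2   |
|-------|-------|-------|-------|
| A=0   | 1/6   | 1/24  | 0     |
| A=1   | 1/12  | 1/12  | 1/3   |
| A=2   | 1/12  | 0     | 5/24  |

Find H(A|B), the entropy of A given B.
Marginal P(B) (column sums):
  P(B=0) = 1/6 + 1/12 + 1/12 = 1/3
  P(B=1) = 1/24 + 1/12 + 0 = 1/8
  P(B=2) = 0 + 1/3 + 5/24 = 13/24

H(A|B) = -Σ P(A,B)·log₂ P(A|B), where P(A|B) = P(A,B) / P(B)
  (cells with P(A,B) = 0 contribute 0)
  (A=0,B=0): P(A|B) = (1/6)/(1/3) = 1/2;  -(1/6)·log₂(1/2) = 0.1667
  (A=0,B=1): P(A|B) = (1/24)/(1/8) = 1/3;  -(1/24)·log₂(1/3) = 0.0660
  (A=1,B=0): P(A|B) = (1/12)/(1/3) = 1/4;  -(1/12)·log₂(1/4) = 0.1667
  (A=1,B=1): P(A|B) = (1/12)/(1/8) = 2/3;  -(1/12)·log₂(2/3) = 0.0487
  (A=1,B=2): P(A|B) = (1/3)/(13/24) = 8/13;  -(1/3)·log₂(8/13) = 0.2335
  (A=2,B=0): P(A|B) = (1/12)/(1/3) = 1/4;  -(1/12)·log₂(1/4) = 0.1667
  (A=2,B=2): P(A|B) = (5/24)/(13/24) = 5/13;  -(5/24)·log₂(5/13) = 0.2872
H(A|B) = 0.1667 + 0.0660 + 0.1667 + 0.0487 + 0.2335 + 0.1667 + 0.2872
  = 1.1355 bits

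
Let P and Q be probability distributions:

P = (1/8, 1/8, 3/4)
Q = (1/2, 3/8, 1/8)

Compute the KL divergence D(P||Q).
D(P||Q) = Σ P(i) log₂(P(i)/Q(i))
  i=0: (1/8) × log₂((1/8)/(1/2)) = (1/8) × log₂(1/4) = -0.2500
  i=1: (1/8) × log₂((1/8)/(3/8)) = (1/8) × log₂(1/3) = -0.1981
  i=2: (3/4) × log₂((3/4)/(1/8)) = (3/4) × log₂(6) = 1.9387
D(P||Q) = -0.2500 - 0.1981 + 1.9387
  = 1.4906 bits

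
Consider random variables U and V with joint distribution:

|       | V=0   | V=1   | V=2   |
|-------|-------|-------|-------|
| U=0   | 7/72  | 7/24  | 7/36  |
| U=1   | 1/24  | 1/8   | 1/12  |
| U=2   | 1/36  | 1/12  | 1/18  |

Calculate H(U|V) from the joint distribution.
Marginal P(V) (column sums):
  P(V=0) = 7/72 + 1/24 + 1/36 = 1/6
  P(V=1) = 7/24 + 1/8 + 1/12 = 1/2
  P(V=2) = 7/36 + 1/12 + 1/18 = 1/3

H(U|V) = -Σ P(U,V)·log₂ P(U|V), where P(U|V) = P(U,V) / P(V)
  (U=0,V=0): P(U|V) = (7/72)/(1/6) = 7/12;  -(7/72)·log₂(7/12) = 0.0756
  (U=0,V=1): P(U|V) = (7/24)/(1/2) = 7/12;  -(7/24)·log₂(7/12) = 0.2268
  (U=0,V=2): P(U|V) = (7/36)/(1/3) = 7/12;  -(7/36)·log₂(7/12) = 0.1512
  (U=1,V=0): P(U|V) = (1/24)/(1/6) = 1/4;  -(1/24)·log₂(1/4) = 0.0833
  (U=1,V=1): P(U|V) = (1/8)/(1/2) = 1/4;  -(1/8)·log₂(1/4) = 0.2500
  (U=1,V=2): P(U|V) = (1/12)/(1/3) = 1/4;  -(1/12)·log₂(1/4) = 0.1667
  (U=2,V=0): P(U|V) = (1/36)/(1/6) = 1/6;  -(1/36)·log₂(1/6) = 0.0718
  (U=2,V=1): P(U|V) = (1/12)/(1/2) = 1/6;  -(1/12)·log₂(1/6) = 0.2154
  (U=2,V=2): P(U|V) = (1/18)/(1/3) = 1/6;  -(1/18)·log₂(1/6) = 0.1436
H(U|V) = 0.0756 + 0.2268 + 0.1512 + 0.0833 + 0.2500 + 0.1667 + 0.0718 + 0.2154 + 0.1436
  = 1.3844 bits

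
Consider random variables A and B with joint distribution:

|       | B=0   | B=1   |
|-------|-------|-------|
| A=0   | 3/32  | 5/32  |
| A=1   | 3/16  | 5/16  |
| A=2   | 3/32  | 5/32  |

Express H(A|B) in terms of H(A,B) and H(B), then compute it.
H(A|B) = H(A,B) - H(B)

Marginal P(B) (column sums):
  P(B=0) = 3/32 + 3/16 + 3/32 = 3/8
  P(B=1) = 5/32 + 5/16 + 5/32 = 5/8

H(A,B) = -[(3/32)·log₂(3/32) + (5/32)·log₂(5/32) + (3/16)·log₂(3/16) + (5/16)·log₂(5/16) + (3/32)·log₂(3/32) + (5/32)·log₂(5/32)]
  = 0.3202 + 0.4184 + 0.4528 + 0.5244 + 0.3202 + 0.4184
  = 2.4544 bits
H(B) = -[(3/8)·log₂(3/8) + (5/8)·log₂(5/8)]
  = 0.5306 + 0.4238
  = 0.9544 bits

H(A|B) = 2.4544 - 0.9544 = 1.5000 bits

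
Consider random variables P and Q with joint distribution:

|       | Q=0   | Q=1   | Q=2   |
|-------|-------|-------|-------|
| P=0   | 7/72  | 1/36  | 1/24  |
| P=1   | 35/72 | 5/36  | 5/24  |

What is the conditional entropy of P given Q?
Marginal P(Q) (column sums):
  P(Q=0) = 7/72 + 35/72 = 7/12
  P(Q=1) = 1/36 + 5/36 = 1/6
  P(Q=2) = 1/24 + 5/24 = 1/4

H(P|Q) = -Σ P(P,Q)·log₂ P(P|Q), where P(P|Q) = P(P,Q) / P(Q)
  (P=0,Q=0): P(P|Q) = (7/72)/(7/12) = 1/6;  -(7/72)·log₂(1/6) = 0.2513
  (P=0,Q=1): P(P|Q) = (1/36)/(1/6) = 1/6;  -(1/36)·log₂(1/6) = 0.0718
  (P=0,Q=2): P(P|Q) = (1/24)/(1/4) = 1/6;  -(1/24)·log₂(1/6) = 0.1077
  (P=1,Q=0): P(P|Q) = (35/72)/(7/12) = 5/6;  -(35/72)·log₂(5/6) = 0.1279
  (P=1,Q=1): P(P|Q) = (5/36)/(1/6) = 5/6;  -(5/36)·log₂(5/6) = 0.0365
  (P=1,Q=2): P(P|Q) = (5/24)/(1/4) = 5/6;  -(5/24)·log₂(5/6) = 0.0548
H(P|Q) = 0.2513 + 0.0718 + 0.1077 + 0.1279 + 0.0365 + 0.0548
  = 0.6500 bits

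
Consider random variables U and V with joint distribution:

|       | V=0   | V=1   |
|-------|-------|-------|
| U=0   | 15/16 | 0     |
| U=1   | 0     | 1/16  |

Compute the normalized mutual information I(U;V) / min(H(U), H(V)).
Marginal P(U) (row sums):
  P(U=0) = 15/16 + 0 = 15/16
  P(U=1) = 0 + 1/16 = 1/16
Marginal P(V) (column sums):
  P(V=0) = 15/16 + 0 = 15/16
  P(V=1) = 0 + 1/16 = 1/16

H(U) = -[(15/16)·log₂(15/16) + (1/16)·log₂(1/16)]
  = 0.0873 + 0.2500
  = 0.3373 bits
H(V) = -[(15/16)·log₂(15/16) + (1/16)·log₂(1/16)]
  = 0.0873 + 0.2500
  = 0.3373 bits
H(U,V) = -[(15/16)·log₂(15/16) + (1/16)·log₂(1/16)]
  = 0.0873 + 0.2500
  = 0.3373 bits

I(U;V) = H(U) + H(V) - H(U,V)
  = 0.3373 + 0.3373 - 0.3373
  = 0.3373 bits

min(H(U), H(V)) = min(0.3373, 0.3373) = 0.3373 bits
Normalized MI = 0.3373 / 0.3373 = 1.0000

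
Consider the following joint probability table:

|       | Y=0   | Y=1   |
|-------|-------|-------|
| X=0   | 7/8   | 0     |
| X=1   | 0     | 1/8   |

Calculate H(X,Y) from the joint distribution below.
H(X,Y) = -Σ P(X,Y) log₂ P(X,Y), summed over the non-zero cells:
H(X,Y) = -[(7/8)·log₂(7/8) + (1/8)·log₂(1/8)]
  = 0.1686 + 0.3750
  = 0.5436 bits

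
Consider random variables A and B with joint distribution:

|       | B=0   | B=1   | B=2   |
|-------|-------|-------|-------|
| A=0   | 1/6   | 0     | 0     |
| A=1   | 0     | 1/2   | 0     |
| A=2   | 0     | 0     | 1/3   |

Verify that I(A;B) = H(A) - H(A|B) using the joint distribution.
Left side, from I(A;B) = H(A) + H(B) - H(A,B):
Marginal P(A) (row sums):
  P(A=0) = 1/6 + 0 + 0 = 1/6
  P(A=1) = 0 + 1/2 + 0 = 1/2
  P(A=2) = 0 + 0 + 1/3 = 1/3
Marginal P(B) (column sums):
  P(B=0) = 1/6 + 0 + 0 = 1/6
  P(B=1) = 0 + 1/2 + 0 = 1/2
  P(B=2) = 0 + 0 + 1/3 = 1/3

H(A) = -[(1/6)·log₂(1/6) + (1/2)·log₂(1/2) + (1/3)·log₂(1/3)]
  = 0.4308 + 0.5000 + 0.5283
  = 1.4591 bits
H(B) = -[(1/6)·log₂(1/6) + (1/2)·log₂(1/2) + (1/3)·log₂(1/3)]
  = 0.4308 + 0.5000 + 0.5283
  = 1.4591 bits
H(A,B) = -[(1/6)·log₂(1/6) + (1/2)·log₂(1/2) + (1/3)·log₂(1/3)]
  = 0.4308 + 0.5000 + 0.5283
  = 1.4591 bits

I(A;B) = H(A) + H(B) - H(A,B)
  = 1.4591 + 1.4591 - 1.4591
  = 1.4591 bits

Right side, with H(A|B) computed directly from the conditional probabilities:
H(A|B) = -Σ P(A,B)·log₂ P(A|B), where P(A|B) = P(A,B) / P(B)
  (cells with P(A,B) = 0 contribute 0)
  (A=0,B=0): P(A|B) = (1/6)/(1/6) = 1;  -(1/6)·log₂(1) = 0.0000
  (A=1,B=1): P(A|B) = (1/2)/(1/2) = 1;  -(1/2)·log₂(1) = 0.0000
  (A=2,B=2): P(A|B) = (1/3)/(1/3) = 1;  -(1/3)·log₂(1) = 0.0000
H(A|B) = 0.0000 + 0.0000 + 0.0000
  = 0.0000 bits
H(A) - H(A|B) = 1.4591 - 0.0000 = 1.4591 bits

Both sides equal 1.4591 bits, so I(A;B) = H(A) - H(A|B) ✓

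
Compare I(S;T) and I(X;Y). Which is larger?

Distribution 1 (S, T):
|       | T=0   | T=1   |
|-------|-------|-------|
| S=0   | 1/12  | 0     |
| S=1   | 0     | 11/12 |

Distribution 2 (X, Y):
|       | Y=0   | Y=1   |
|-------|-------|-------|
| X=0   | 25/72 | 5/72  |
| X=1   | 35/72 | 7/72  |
Distribution 1 (S, T):
Marginal P(S) (row sums):
  P(S=0) = 1/12 + 0 = 1/12
  P(S=1) = 0 + 11/12 = 11/12
Marginal P(T) (column sums):
  P(T=0) = 1/12 + 0 = 1/12
  P(T=1) = 0 + 11/12 = 11/12

H(S) = -[(1/12)·log₂(1/12) + (11/12)·log₂(11/12)]
  = 0.2987 + 0.1151
  = 0.4138 bits
H(T) = -[(1/12)·log₂(1/12) + (11/12)·log₂(11/12)]
  = 0.2987 + 0.1151
  = 0.4138 bits
H(S,T) = -[(1/12)·log₂(1/12) + (11/12)·log₂(11/12)]
  = 0.2987 + 0.1151
  = 0.4138 bits

I(S;T) = H(S) + H(T) - H(S,T)
  = 0.4138 + 0.4138 - 0.4138
  = 0.4138 bits

Distribution 2 (X, Y):
Marginal P(X) (row sums):
  P(X=0) = 25/72 + 5/72 = 5/12
  P(X=1) = 35/72 + 7/72 = 7/12
Marginal P(Y) (column sums):
  P(Y=0) = 25/72 + 35/72 = 5/6
  P(Y=1) = 5/72 + 7/72 = 1/6

H(X) = -[(5/12)·log₂(5/12) + (7/12)·log₂(7/12)]
  = 0.5263 + 0.4536
  = 0.9799 bits
H(Y) = -[(5/6)·log₂(5/6) + (1/6)·log₂(1/6)]
  = 0.2192 + 0.4308
  = 0.6500 bits
H(X,Y) = -[(25/72)·log₂(25/72) + (5/72)·log₂(5/72) + (35/72)·log₂(35/72) + (7/72)·log₂(7/72)]
  = 0.5299 + 0.2672 + 0.5059 + 0.3269
  = 1.6299 bits

I(X;Y) = H(X) + H(Y) - H(X,Y)
  = 0.9799 + 0.6500 - 1.6299
  = 0.0000 bits

I(S;T) = 0.4138 bits > I(X;Y) = 0.0000 bits, so (S, T) has the higher mutual information (stronger dependence).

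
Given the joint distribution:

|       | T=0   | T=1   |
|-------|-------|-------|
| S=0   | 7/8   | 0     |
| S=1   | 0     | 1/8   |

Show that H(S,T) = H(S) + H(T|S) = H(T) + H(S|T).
Marginal P(S) (row sums):
  P(S=0) = 7/8 + 0 = 7/8
  P(S=1) = 0 + 1/8 = 1/8
Marginal P(T) (column sums):
  P(T=0) = 7/8 + 0 = 7/8
  P(T=1) = 0 + 1/8 = 1/8

Decomposition 1: H(S) + H(T|S)
H(S) = -[(7/8)·log₂(7/8) + (1/8)·log₂(1/8)]
  = 0.1686 + 0.3750
  = 0.5436 bits
H(T|S) = -Σ P(S,T)·log₂ P(T|S), where P(T|S) = P(S,T) / P(S)
  (cells with P(S,T) = 0 contribute 0)
  (S=0,T=0): P(T|S) = (7/8)/(7/8) = 1;  -(7/8)·log₂(1) = 0.0000
  (S=1,T=1): P(T|S) = (1/8)/(1/8) = 1;  -(1/8)·log₂(1) = 0.0000
H(T|S) = 0.0000 + 0.0000
  = 0.0000 bits
H(S) + H(T|S) = 0.5436 + 0.0000 = 0.5436 bits

Decomposition 2: H(T) + H(S|T)
H(T) = -[(7/8)·log₂(7/8) + (1/8)·log₂(1/8)]
  = 0.1686 + 0.3750
  = 0.5436 bits
H(S|T) = -Σ P(S,T)·log₂ P(S|T), where P(S|T) = P(S,T) / P(T)
  (cells with P(S,T) = 0 contribute 0)
  (S=0,T=0): P(S|T) = (7/8)/(7/8) = 1;  -(7/8)·log₂(1) = 0.0000
  (S=1,T=1): P(S|T) = (1/8)/(1/8) = 1;  -(1/8)·log₂(1) = 0.0000
H(S|T) = 0.0000 + 0.0000
  = 0.0000 bits
H(T) + H(S|T) = 0.5436 + 0.0000 = 0.5436 bits

Direct computation of the joint entropy:
H(S,T) = -[(7/8)·log₂(7/8) + (1/8)·log₂(1/8)]
  = 0.1686 + 0.3750
  = 0.5436 bits

All three agree: H(S,T) = 0.5436 bits ✓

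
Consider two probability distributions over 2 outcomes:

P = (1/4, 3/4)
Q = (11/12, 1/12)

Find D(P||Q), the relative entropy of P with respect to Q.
D(P||Q) = Σ P(i) log₂(P(i)/Q(i))
  i=0: (1/4) × log₂((1/4)/(11/12)) = (1/4) × log₂(3/11) = -0.4686
  i=1: (3/4) × log₂((3/4)/(1/12)) = (3/4) × log₂(9) = 2.3774
D(P||Q) = -0.4686 + 2.3774
  = 1.9088 bits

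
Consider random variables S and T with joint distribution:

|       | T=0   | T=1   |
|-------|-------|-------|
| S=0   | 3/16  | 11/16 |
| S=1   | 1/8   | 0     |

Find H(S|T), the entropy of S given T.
Marginal P(T) (column sums):
  P(T=0) = 3/16 + 1/8 = 5/16
  P(T=1) = 11/16 + 0 = 11/16

H(S|T) = -Σ P(S,T)·log₂ P(S|T), where P(S|T) = P(S,T) / P(T)
  (cells with P(S,T) = 0 contribute 0)
  (S=0,T=0): P(S|T) = (3/16)/(5/16) = 3/5;  -(3/16)·log₂(3/5) = 0.1382
  (S=0,T=1): P(S|T) = (11/16)/(11/16) = 1;  -(11/16)·log₂(1) = 0.0000
  (S=1,T=0): P(S|T) = (1/8)/(5/16) = 2/5;  -(1/8)·log₂(2/5) = 0.1652
H(S|T) = 0.1382 + 0.0000 + 0.1652
  = 0.3034 bits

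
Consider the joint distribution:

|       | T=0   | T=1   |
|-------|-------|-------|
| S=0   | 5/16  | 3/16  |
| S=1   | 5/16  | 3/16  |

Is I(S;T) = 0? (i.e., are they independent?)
Marginal P(S) (row sums):
  P(S=0) = 5/16 + 3/16 = 1/2
  P(S=1) = 5/16 + 3/16 = 1/2
Marginal P(T) (column sums):
  P(T=0) = 5/16 + 5/16 = 5/8
  P(T=1) = 3/16 + 3/16 = 3/8

S and T are independent iff P(S=i,T=j) = P(S=i)·P(T=j) for every cell.
  P(S=0)·P(T=0) = 1/2 × 5/8 = 5/16 = P(S=0,T=0) ✓
  P(S=0)·P(T=1) = 1/2 × 3/8 = 3/16 = P(S=0,T=1) ✓
  P(S=1)·P(T=0) = 1/2 × 5/8 = 5/16 = P(S=1,T=0) ✓
  P(S=1)·P(T=1) = 1/2 × 3/8 = 3/16 = P(S=1,T=1) ✓

Yes, S and T are independent: every cell factors, so I(S;T) = 0 bits.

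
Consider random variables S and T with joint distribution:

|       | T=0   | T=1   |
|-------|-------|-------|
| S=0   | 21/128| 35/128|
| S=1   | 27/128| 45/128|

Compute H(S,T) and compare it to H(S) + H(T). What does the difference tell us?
Marginal P(S) (row sums):
  P(S=0) = 21/128 + 35/128 = 7/16
  P(S=1) = 27/128 + 45/128 = 9/16
Marginal P(T) (column sums):
  P(T=0) = 21/128 + 27/128 = 3/8
  P(T=1) = 35/128 + 45/128 = 5/8

H(S,T) = -[(21/128)·log₂(21/128) + (35/128)·log₂(35/128) + (27/128)·log₂(27/128) + (45/128)·log₂(45/128)]
  = 0.4278 + 0.5115 + 0.4736 + 0.5302
  = 1.9431 bits
H(S) = -[(7/16)·log₂(7/16) + (9/16)·log₂(9/16)]
  = 0.5218 + 0.4669
  = 0.9887 bits
H(T) = -[(3/8)·log₂(3/8) + (5/8)·log₂(5/8)]
  = 0.5306 + 0.4238
  = 0.9544 bits

H(S) + H(T) = 0.9887 + 0.9544 = 1.9431 bits
Difference: H(S) + H(T) - H(S,T) = 1.9431 - 1.9431 = 0.0000 bits = I(S;T)

The difference is the mutual information; it is 0 here, so S and T are independent (the joint entropy equals the sum of the marginal entropies).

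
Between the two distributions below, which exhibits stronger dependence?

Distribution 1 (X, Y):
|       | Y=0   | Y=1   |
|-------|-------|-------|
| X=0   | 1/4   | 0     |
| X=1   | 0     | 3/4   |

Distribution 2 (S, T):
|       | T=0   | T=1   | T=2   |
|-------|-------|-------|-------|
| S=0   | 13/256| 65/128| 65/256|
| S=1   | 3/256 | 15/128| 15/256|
Distribution 1 (X, Y):
Marginal P(X) (row sums):
  P(X=0) = 1/4 + 0 = 1/4
  P(X=1) = 0 + 3/4 = 3/4
Marginal P(Y) (column sums):
  P(Y=0) = 1/4 + 0 = 1/4
  P(Y=1) = 0 + 3/4 = 3/4

H(X) = -[(1/4)·log₂(1/4) + (3/4)·log₂(3/4)]
  = 0.5000 + 0.3113
  = 0.8113 bits
H(Y) = -[(1/4)·log₂(1/4) + (3/4)·log₂(3/4)]
  = 0.5000 + 0.3113
  = 0.8113 bits
H(X,Y) = -[(1/4)·log₂(1/4) + (3/4)·log₂(3/4)]
  = 0.5000 + 0.3113
  = 0.8113 bits

I(X;Y) = H(X) + H(Y) - H(X,Y)
  = 0.8113 + 0.8113 - 0.8113
  = 0.8113 bits

Distribution 2 (S, T):
Marginal P(S) (row sums):
  P(S=0) = 13/256 + 65/128 + 65/256 = 13/16
  P(S=1) = 3/256 + 15/128 + 15/256 = 3/16
Marginal P(T) (column sums):
  P(T=0) = 13/256 + 3/256 = 1/16
  P(T=1) = 65/128 + 15/128 = 5/8
  P(T=2) = 65/256 + 15/256 = 5/16

H(S) = -[(13/16)·log₂(13/16) + (3/16)·log₂(3/16)]
  = 0.2434 + 0.4528
  = 0.6962 bits
H(T) = -[(1/16)·log₂(1/16) + (5/8)·log₂(5/8) + (5/16)·log₂(5/16)]
  = 0.2500 + 0.4238 + 0.5244
  = 1.1982 bits
H(S,T) = -[(13/256)·log₂(13/256) + (65/128)·log₂(65/128) + (65/256)·log₂(65/256) + (3/256)·log₂(3/256) + (15/128)·log₂(15/128) + (15/256)·log₂(15/256)]
  = 0.2183 + 0.4965 + 0.5021 + 0.0752 + 0.3625 + 0.2398
  = 1.8944 bits

I(S;T) = H(S) + H(T) - H(S,T)
  = 0.6962 + 1.1982 - 1.8944
  = 0.0000 bits

I(X;Y) = 0.8113 bits > I(S;T) = 0.0000 bits, so (X, Y) has the higher mutual information (stronger dependence).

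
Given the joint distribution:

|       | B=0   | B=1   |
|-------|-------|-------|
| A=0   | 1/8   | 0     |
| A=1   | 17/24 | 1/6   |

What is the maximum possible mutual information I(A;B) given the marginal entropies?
The upper bound on mutual information is I(A;B) ≤ min(H(A), H(B)).

Marginal P(A) (row sums):
  P(A=0) = 1/8 + 0 = 1/8
  P(A=1) = 17/24 + 1/6 = 7/8
Marginal P(B) (column sums):
  P(B=0) = 1/8 + 17/24 = 5/6
  P(B=1) = 0 + 1/6 = 1/6

H(A) = -[(1/8)·log₂(1/8) + (7/8)·log₂(7/8)]
  = 0.3750 + 0.1686
  = 0.5436 bits
H(B) = -[(5/6)·log₂(5/6) + (1/6)·log₂(1/6)]
  = 0.2192 + 0.4308
  = 0.6500 bits

Maximum possible I(A;B) = min(0.5436, 0.6500) = 0.5436 bits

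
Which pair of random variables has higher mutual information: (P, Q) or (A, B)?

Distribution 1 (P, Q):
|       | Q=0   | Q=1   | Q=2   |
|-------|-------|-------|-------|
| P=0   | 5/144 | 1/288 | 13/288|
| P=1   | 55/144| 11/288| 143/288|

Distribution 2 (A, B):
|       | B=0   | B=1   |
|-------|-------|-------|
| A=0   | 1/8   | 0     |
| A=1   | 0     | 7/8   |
Distribution 1 (P, Q):
Marginal P(P) (row sums):
  P(P=0) = 5/144 + 1/288 + 13/288 = 1/12
  P(P=1) = 55/144 + 11/288 + 143/288 = 11/12
Marginal P(Q) (column sums):
  P(Q=0) = 5/144 + 55/144 = 5/12
  P(Q=1) = 1/288 + 11/288 = 1/24
  P(Q=2) = 13/288 + 143/288 = 13/24

H(P) = -[(1/12)·log₂(1/12) + (11/12)·log₂(11/12)]
  = 0.2987 + 0.1151
  = 0.4138 bits
H(Q) = -[(5/12)·log₂(5/12) + (1/24)·log₂(1/24) + (13/24)·log₂(13/24)]
  = 0.5263 + 0.1910 + 0.4791
  = 1.1964 bits
H(P,Q) = -[(5/144)·log₂(5/144) + (1/288)·log₂(1/288) + (13/288)·log₂(13/288) + (55/144)·log₂(55/144) + (11/288)·log₂(11/288) + (143/288)·log₂(143/288)]
  = 0.1683 + 0.0284 + 0.2017 + 0.5304 + 0.1799 + 0.5015
  = 1.6102 bits

I(P;Q) = H(P) + H(Q) - H(P,Q)
  = 0.4138 + 1.1964 - 1.6102
  = 0.0000 bits

Distribution 2 (A, B):
Marginal P(A) (row sums):
  P(A=0) = 1/8 + 0 = 1/8
  P(A=1) = 0 + 7/8 = 7/8
Marginal P(B) (column sums):
  P(B=0) = 1/8 + 0 = 1/8
  P(B=1) = 0 + 7/8 = 7/8

H(A) = -[(1/8)·log₂(1/8) + (7/8)·log₂(7/8)]
  = 0.3750 + 0.1686
  = 0.5436 bits
H(B) = -[(1/8)·log₂(1/8) + (7/8)·log₂(7/8)]
  = 0.3750 + 0.1686
  = 0.5436 bits
H(A,B) = -[(1/8)·log₂(1/8) + (7/8)·log₂(7/8)]
  = 0.3750 + 0.1686
  = 0.5436 bits

I(A;B) = H(A) + H(B) - H(A,B)
  = 0.5436 + 0.5436 - 0.5436
  = 0.5436 bits

I(A;B) = 0.5436 bits > I(P;Q) = 0.0000 bits, so (A, B) has the higher mutual information (stronger dependence).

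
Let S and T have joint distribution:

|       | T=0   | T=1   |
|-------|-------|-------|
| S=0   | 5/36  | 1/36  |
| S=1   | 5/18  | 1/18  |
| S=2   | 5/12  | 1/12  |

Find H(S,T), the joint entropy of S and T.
H(S,T) = -Σ P(S,T) log₂ P(S,T), summed over the non-zero cells:
H(S,T) = -[(5/36)·log₂(5/36) + (1/36)·log₂(1/36) + (5/18)·log₂(5/18) + (1/18)·log₂(1/18) + (5/12)·log₂(5/12) + (1/12)·log₂(1/12)]
  = 0.3956 + 0.1436 + 0.5133 + 0.2317 + 0.5263 + 0.2987
  = 2.1092 bits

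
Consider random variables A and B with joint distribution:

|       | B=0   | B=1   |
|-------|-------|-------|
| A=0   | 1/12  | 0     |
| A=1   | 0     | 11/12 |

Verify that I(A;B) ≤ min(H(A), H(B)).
Marginal P(A) (row sums):
  P(A=0) = 1/12 + 0 = 1/12
  P(A=1) = 0 + 11/12 = 11/12
Marginal P(B) (column sums):
  P(B=0) = 1/12 + 0 = 1/12
  P(B=1) = 0 + 11/12 = 11/12

H(A) = -[(1/12)·log₂(1/12) + (11/12)·log₂(11/12)]
  = 0.2987 + 0.1151
  = 0.4138 bits
H(B) = -[(1/12)·log₂(1/12) + (11/12)·log₂(11/12)]
  = 0.2987 + 0.1151
  = 0.4138 bits
H(A,B) = -[(1/12)·log₂(1/12) + (11/12)·log₂(11/12)]
  = 0.2987 + 0.1151
  = 0.4138 bits

I(A;B) = H(A) + H(B) - H(A,B)
  = 0.4138 + 0.4138 - 0.4138
  = 0.4138 bits

min(H(A), H(B)) = min(0.4138, 0.4138) = 0.4138 bits
Since 0.4138 ≤ 0.4138, the bound is satisfied ✓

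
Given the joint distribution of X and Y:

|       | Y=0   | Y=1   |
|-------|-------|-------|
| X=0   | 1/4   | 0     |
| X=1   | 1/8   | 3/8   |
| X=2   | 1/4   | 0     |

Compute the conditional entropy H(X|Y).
Marginal P(Y) (column sums):
  P(Y=0) = 1/4 + 1/8 + 1/4 = 5/8
  P(Y=1) = 0 + 3/8 + 0 = 3/8

H(X|Y) = -Σ P(X,Y)·log₂ P(X|Y), where P(X|Y) = P(X,Y) / P(Y)
  (cells with P(X,Y) = 0 contribute 0)
  (X=0,Y=0): P(X|Y) = (1/4)/(5/8) = 2/5;  -(1/4)·log₂(2/5) = 0.3305
  (X=1,Y=0): P(X|Y) = (1/8)/(5/8) = 1/5;  -(1/8)·log₂(1/5) = 0.2902
  (X=1,Y=1): P(X|Y) = (3/8)/(3/8) = 1;  -(3/8)·log₂(1) = 0.0000
  (X=2,Y=0): P(X|Y) = (1/4)/(5/8) = 2/5;  -(1/4)·log₂(2/5) = 0.3305
H(X|Y) = 0.3305 + 0.2902 + 0.0000 + 0.3305
  = 0.9512 bits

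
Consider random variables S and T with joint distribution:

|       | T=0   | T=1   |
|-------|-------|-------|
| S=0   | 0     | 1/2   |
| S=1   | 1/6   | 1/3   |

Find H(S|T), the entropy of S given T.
Marginal P(T) (column sums):
  P(T=0) = 0 + 1/6 = 1/6
  P(T=1) = 1/2 + 1/3 = 5/6

H(S|T) = -Σ P(S,T)·log₂ P(S|T), where P(S|T) = P(S,T) / P(T)
  (cells with P(S,T) = 0 contribute 0)
  (S=0,T=1): P(S|T) = (1/2)/(5/6) = 3/5;  -(1/2)·log₂(3/5) = 0.3685
  (S=1,T=0): P(S|T) = (1/6)/(1/6) = 1;  -(1/6)·log₂(1) = 0.0000
  (S=1,T=1): P(S|T) = (1/3)/(5/6) = 2/5;  -(1/3)·log₂(2/5) = 0.4406
H(S|T) = 0.3685 + 0.0000 + 0.4406
  = 0.8091 bits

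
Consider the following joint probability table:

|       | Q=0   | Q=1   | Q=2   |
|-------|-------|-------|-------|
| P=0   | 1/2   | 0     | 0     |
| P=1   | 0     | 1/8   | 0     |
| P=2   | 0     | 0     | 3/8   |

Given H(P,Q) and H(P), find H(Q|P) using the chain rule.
From the chain rule: H(P,Q) = H(P) + H(Q|P)
Therefore: H(Q|P) = H(P,Q) - H(P)

H(P,Q) = -[(1/2)·log₂(1/2) + (1/8)·log₂(1/8) + (3/8)·log₂(3/8)]
  = 0.5000 + 0.3750 + 0.5306
  = 1.4056 bits
Marginal P(P) (row sums):
  P(P=0) = 1/2 + 0 + 0 = 1/2
  P(P=1) = 0 + 1/8 + 0 = 1/8
  P(P=2) = 0 + 0 + 3/8 = 3/8
H(P) = -[(1/2)·log₂(1/2) + (1/8)·log₂(1/8) + (3/8)·log₂(3/8)]
  = 0.5000 + 0.3750 + 0.5306
  = 1.4056 bits

H(Q|P) = 1.4056 - 1.4056 = 0.0000 bits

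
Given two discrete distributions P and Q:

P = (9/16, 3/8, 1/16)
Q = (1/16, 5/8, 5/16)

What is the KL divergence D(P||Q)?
D(P||Q) = Σ P(i) log₂(P(i)/Q(i))
  i=0: (9/16) × log₂((9/16)/(1/16)) = (9/16) × log₂(9) = 1.7831
  i=1: (3/8) × log₂((3/8)/(5/8)) = (3/8) × log₂(3/5) = -0.2764
  i=2: (1/16) × log₂((1/16)/(5/16)) = (1/16) × log₂(1/5) = -0.1451
D(P||Q) = 1.7831 - 0.2764 - 0.1451
  = 1.3616 bits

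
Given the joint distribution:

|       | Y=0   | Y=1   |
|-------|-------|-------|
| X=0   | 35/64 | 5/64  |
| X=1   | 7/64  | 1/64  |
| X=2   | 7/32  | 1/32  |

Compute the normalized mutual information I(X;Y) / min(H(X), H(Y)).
Marginal P(X) (row sums):
  P(X=0) = 35/64 + 5/64 = 5/8
  P(X=1) = 7/64 + 1/64 = 1/8
  P(X=2) = 7/32 + 1/32 = 1/4
Marginal P(Y) (column sums):
  P(Y=0) = 35/64 + 7/64 + 7/32 = 7/8
  P(Y=1) = 5/64 + 1/64 + 1/32 = 1/8

H(X) = -[(5/8)·log₂(5/8) + (1/8)·log₂(1/8) + (1/4)·log₂(1/4)]
  = 0.4238 + 0.3750 + 0.5000
  = 1.2988 bits
H(Y) = -[(7/8)·log₂(7/8) + (1/8)·log₂(1/8)]
  = 0.1686 + 0.3750
  = 0.5436 bits
H(X,Y) = -[(35/64)·log₂(35/64) + (5/64)·log₂(5/64) + (7/64)·log₂(7/64) + (1/64)·log₂(1/64) + (7/32)·log₂(7/32) + (1/32)·log₂(1/32)]
  = 0.4762 + 0.2873 + 0.3492 + 0.0938 + 0.4796 + 0.1563
  = 1.8424 bits

I(X;Y) = H(X) + H(Y) - H(X,Y)
  = 1.2988 + 0.5436 - 1.8424
  = 0.0000 bits

min(H(X), H(Y)) = min(1.2988, 0.5436) = 0.5436 bits
Normalized MI = 0.0000 / 0.5436 = 0.0000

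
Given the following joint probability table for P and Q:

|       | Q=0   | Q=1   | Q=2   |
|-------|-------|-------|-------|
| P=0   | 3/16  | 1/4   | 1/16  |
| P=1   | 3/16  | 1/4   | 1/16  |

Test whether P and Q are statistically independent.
Marginal P(P) (row sums):
  P(P=0) = 3/16 + 1/4 + 1/16 = 1/2
  P(P=1) = 3/16 + 1/4 + 1/16 = 1/2
Marginal P(Q) (column sums):
  P(Q=0) = 3/16 + 3/16 = 3/8
  P(Q=1) = 1/4 + 1/4 = 1/2
  P(Q=2) = 1/16 + 1/16 = 1/8

P and Q are independent iff P(P=i,Q=j) = P(P=i)·P(Q=j) for every cell.
  P(P=0)·P(Q=0) = 1/2 × 3/8 = 3/16 = P(P=0,Q=0) ✓
  P(P=0)·P(Q=1) = 1/2 × 1/2 = 1/4 = P(P=0,Q=1) ✓
  P(P=0)·P(Q=2) = 1/2 × 1/8 = 1/16 = P(P=0,Q=2) ✓
  P(P=1)·P(Q=0) = 1/2 × 3/8 = 3/16 = P(P=1,Q=0) ✓
  P(P=1)·P(Q=1) = 1/2 × 1/2 = 1/4 = P(P=1,Q=1) ✓
  P(P=1)·P(Q=2) = 1/2 × 1/8 = 1/16 = P(P=1,Q=2) ✓

Yes, P and Q are independent: every cell factors, so I(P;Q) = 0 bits.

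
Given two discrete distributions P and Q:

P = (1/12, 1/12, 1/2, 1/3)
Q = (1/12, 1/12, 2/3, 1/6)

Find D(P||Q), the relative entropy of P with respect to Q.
D(P||Q) = Σ P(i) log₂(P(i)/Q(i))
  i=0: (1/12) × log₂((1/12)/(1/12)) = (1/12) × log₂(1) = 0.0000
  i=1: (1/12) × log₂((1/12)/(1/12)) = (1/12) × log₂(1) = 0.0000
  i=2: (1/2) × log₂((1/2)/(2/3)) = (1/2) × log₂(3/4) = -0.2075
  i=3: (1/3) × log₂((1/3)/(1/6)) = (1/3) × log₂(2) = 0.3333
D(P||Q) = 0.0000 + 0.0000 - 0.2075 + 0.3333
  = 0.1258 bits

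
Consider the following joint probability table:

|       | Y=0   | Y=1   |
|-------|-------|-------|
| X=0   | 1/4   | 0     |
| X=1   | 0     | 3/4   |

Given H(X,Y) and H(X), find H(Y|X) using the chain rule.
From the chain rule: H(X,Y) = H(X) + H(Y|X)
Therefore: H(Y|X) = H(X,Y) - H(X)

H(X,Y) = -[(1/4)·log₂(1/4) + (3/4)·log₂(3/4)]
  = 0.5000 + 0.3113
  = 0.8113 bits
Marginal P(X) (row sums):
  P(X=0) = 1/4 + 0 = 1/4
  P(X=1) = 0 + 3/4 = 3/4
H(X) = -[(1/4)·log₂(1/4) + (3/4)·log₂(3/4)]
  = 0.5000 + 0.3113
  = 0.8113 bits

H(Y|X) = 0.8113 - 0.8113 = 0.0000 bits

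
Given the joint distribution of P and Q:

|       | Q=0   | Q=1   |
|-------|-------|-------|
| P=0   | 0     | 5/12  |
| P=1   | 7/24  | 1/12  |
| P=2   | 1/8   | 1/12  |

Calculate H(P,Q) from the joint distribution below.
H(P,Q) = -Σ P(P,Q) log₂ P(P,Q), summed over the non-zero cells:
H(P,Q) = -[(5/12)·log₂(5/12) + (7/24)·log₂(7/24) + (1/12)·log₂(1/12) + (1/8)·log₂(1/8) + (1/12)·log₂(1/12)]
  = 0.5263 + 0.5185 + 0.2987 + 0.3750 + 0.2987
  = 2.0172 bits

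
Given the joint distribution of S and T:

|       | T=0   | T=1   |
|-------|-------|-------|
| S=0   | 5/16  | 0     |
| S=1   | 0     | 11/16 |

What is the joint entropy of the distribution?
H(S,T) = -Σ P(S,T) log₂ P(S,T), summed over the non-zero cells:
H(S,T) = -[(5/16)·log₂(5/16) + (11/16)·log₂(11/16)]
  = 0.5244 + 0.3716
  = 0.8960 bits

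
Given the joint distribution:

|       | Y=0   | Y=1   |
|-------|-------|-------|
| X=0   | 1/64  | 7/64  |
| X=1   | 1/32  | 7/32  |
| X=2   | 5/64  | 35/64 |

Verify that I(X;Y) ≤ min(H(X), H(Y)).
Marginal P(X) (row sums):
  P(X=0) = 1/64 + 7/64 = 1/8
  P(X=1) = 1/32 + 7/32 = 1/4
  P(X=2) = 5/64 + 35/64 = 5/8
Marginal P(Y) (column sums):
  P(Y=0) = 1/64 + 1/32 + 5/64 = 1/8
  P(Y=1) = 7/64 + 7/32 + 35/64 = 7/8

H(X) = -[(1/8)·log₂(1/8) + (1/4)·log₂(1/4) + (5/8)·log₂(5/8)]
  = 0.3750 + 0.5000 + 0.4238
  = 1.2988 bits
H(Y) = -[(1/8)·log₂(1/8) + (7/8)·log₂(7/8)]
  = 0.3750 + 0.1686
  = 0.5436 bits
H(X,Y) = -[(1/64)·log₂(1/64) + (7/64)·log₂(7/64) + (1/32)·log₂(1/32) + (7/32)·log₂(7/32) + (5/64)·log₂(5/64) + (35/64)·log₂(35/64)]
  = 0.0938 + 0.3492 + 0.1563 + 0.4796 + 0.2873 + 0.4762
  = 1.8424 bits

I(X;Y) = H(X) + H(Y) - H(X,Y)
  = 1.2988 + 0.5436 - 1.8424
  = 0.0000 bits

min(H(X), H(Y)) = min(1.2988, 0.5436) = 0.5436 bits
Since 0.0000 ≤ 0.5436, the bound is satisfied ✓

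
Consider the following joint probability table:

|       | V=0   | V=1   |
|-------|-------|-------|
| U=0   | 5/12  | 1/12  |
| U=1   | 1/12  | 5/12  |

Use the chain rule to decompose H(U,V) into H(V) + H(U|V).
By the chain rule: H(U,V) = H(V) + H(U|V)

Marginal P(V) (column sums):
  P(V=0) = 5/12 + 1/12 = 1/2
  P(V=1) = 1/12 + 5/12 = 1/2
H(V) = -[(1/2)·log₂(1/2) + (1/2)·log₂(1/2)]
  = 0.5000 + 0.5000
  = 1.0000 bits
H(U|V) = -Σ P(U,V)·log₂ P(U|V), where P(U|V) = P(U,V) / P(V)
  (U=0,V=0): P(U|V) = (5/12)/(1/2) = 5/6;  -(5/12)·log₂(5/6) = 0.1096
  (U=0,V=1): P(U|V) = (1/12)/(1/2) = 1/6;  -(1/12)·log₂(1/6) = 0.2154
  (U=1,V=0): P(U|V) = (1/12)/(1/2) = 1/6;  -(1/12)·log₂(1/6) = 0.2154
  (U=1,V=1): P(U|V) = (5/12)/(1/2) = 5/6;  -(5/12)·log₂(5/6) = 0.1096
H(U|V) = 0.1096 + 0.2154 + 0.2154 + 0.1096
  = 0.6500 bits

H(U,V) = H(V) + H(U|V) = 1.0000 + 0.6500 = 1.6500 bits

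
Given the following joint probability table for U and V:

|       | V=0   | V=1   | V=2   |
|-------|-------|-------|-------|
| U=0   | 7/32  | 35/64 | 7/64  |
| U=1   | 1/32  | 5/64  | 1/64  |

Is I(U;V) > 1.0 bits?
Marginal P(U) (row sums):
  P(U=0) = 7/32 + 35/64 + 7/64 = 7/8
  P(U=1) = 1/32 + 5/64 + 1/64 = 1/8
Marginal P(V) (column sums):
  P(V=0) = 7/32 + 1/32 = 1/4
  P(V=1) = 35/64 + 5/64 = 5/8
  P(V=2) = 7/64 + 1/64 = 1/8

H(U) = -[(7/8)·log₂(7/8) + (1/8)·log₂(1/8)]
  = 0.1686 + 0.3750
  = 0.5436 bits
H(V) = -[(1/4)·log₂(1/4) + (5/8)·log₂(5/8) + (1/8)·log₂(1/8)]
  = 0.5000 + 0.4238 + 0.3750
  = 1.2988 bits
H(U,V) = -[(7/32)·log₂(7/32) + (35/64)·log₂(35/64) + (7/64)·log₂(7/64) + (1/32)·log₂(1/32) + (5/64)·log₂(5/64) + (1/64)·log₂(1/64)]
  = 0.4796 + 0.4762 + 0.3492 + 0.1563 + 0.2873 + 0.0938
  = 1.8424 bits

I(U;V) = H(U) + H(V) - H(U,V)
  = 0.5436 + 1.2988 - 1.8424
  = 0.0000 bits

No. I(U;V) = 0.0000 bits, which is ≤ 1.0 bits.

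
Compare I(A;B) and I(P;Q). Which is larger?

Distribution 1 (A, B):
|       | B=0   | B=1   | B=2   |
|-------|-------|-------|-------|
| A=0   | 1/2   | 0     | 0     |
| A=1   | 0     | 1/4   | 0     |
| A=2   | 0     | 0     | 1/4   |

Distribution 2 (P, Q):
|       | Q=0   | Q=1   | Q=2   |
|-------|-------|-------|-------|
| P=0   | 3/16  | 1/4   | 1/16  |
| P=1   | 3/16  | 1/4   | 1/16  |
Distribution 1 (A, B):
Marginal P(A) (row sums):
  P(A=0) = 1/2 + 0 + 0 = 1/2
  P(A=1) = 0 + 1/4 + 0 = 1/4
  P(A=2) = 0 + 0 + 1/4 = 1/4
Marginal P(B) (column sums):
  P(B=0) = 1/2 + 0 + 0 = 1/2
  P(B=1) = 0 + 1/4 + 0 = 1/4
  P(B=2) = 0 + 0 + 1/4 = 1/4

H(A) = -[(1/2)·log₂(1/2) + (1/4)·log₂(1/4) + (1/4)·log₂(1/4)]
  = 0.5000 + 0.5000 + 0.5000
  = 1.5000 bits
H(B) = -[(1/2)·log₂(1/2) + (1/4)·log₂(1/4) + (1/4)·log₂(1/4)]
  = 0.5000 + 0.5000 + 0.5000
  = 1.5000 bits
H(A,B) = -[(1/2)·log₂(1/2) + (1/4)·log₂(1/4) + (1/4)·log₂(1/4)]
  = 0.5000 + 0.5000 + 0.5000
  = 1.5000 bits

I(A;B) = H(A) + H(B) - H(A,B)
  = 1.5000 + 1.5000 - 1.5000
  = 1.5000 bits

Distribution 2 (P, Q):
Marginal P(P) (row sums):
  P(P=0) = 3/16 + 1/4 + 1/16 = 1/2
  P(P=1) = 3/16 + 1/4 + 1/16 = 1/2
Marginal P(Q) (column sums):
  P(Q=0) = 3/16 + 3/16 = 3/8
  P(Q=1) = 1/4 + 1/4 = 1/2
  P(Q=2) = 1/16 + 1/16 = 1/8

H(P) = -[(1/2)·log₂(1/2) + (1/2)·log₂(1/2)]
  = 0.5000 + 0.5000
  = 1.0000 bits
H(Q) = -[(3/8)·log₂(3/8) + (1/2)·log₂(1/2) + (1/8)·log₂(1/8)]
  = 0.5306 + 0.5000 + 0.3750
  = 1.4056 bits
H(P,Q) = -[(3/16)·log₂(3/16) + (1/4)·log₂(1/4) + (1/16)·log₂(1/16) + (3/16)·log₂(3/16) + (1/4)·log₂(1/4) + (1/16)·log₂(1/16)]
  = 0.4528 + 0.5000 + 0.2500 + 0.4528 + 0.5000 + 0.2500
  = 2.4056 bits

I(P;Q) = H(P) + H(Q) - H(P,Q)
  = 1.0000 + 1.4056 - 2.4056
  = 0.0000 bits

I(A;B) = 1.5000 bits > I(P;Q) = 0.0000 bits, so (A, B) has the higher mutual information (stronger dependence).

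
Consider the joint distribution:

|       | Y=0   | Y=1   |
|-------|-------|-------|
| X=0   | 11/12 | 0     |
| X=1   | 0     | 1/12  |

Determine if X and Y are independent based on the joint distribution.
Marginal P(X) (row sums):
  P(X=0) = 11/12 + 0 = 11/12
  P(X=1) = 0 + 1/12 = 1/12
Marginal P(Y) (column sums):
  P(Y=0) = 11/12 + 0 = 11/12
  P(Y=1) = 0 + 1/12 = 1/12

X and Y are independent iff P(X=i,Y=j) = P(X=i)·P(Y=j) for every cell.
  P(X=0)·P(Y=0) = 11/12 × 11/12 = 121/144, but P(X=0,Y=0) = 11/12 ✗

No, X and Y are not independent. Quantitatively, I(X;Y) > 0:

H(X) = -[(11/12)·log₂(11/12) + (1/12)·log₂(1/12)]
  = 0.1151 + 0.2987
  = 0.4138 bits
H(Y) = -[(11/12)·log₂(11/12) + (1/12)·log₂(1/12)]
  = 0.1151 + 0.2987
  = 0.4138 bits
H(X,Y) = -[(11/12)·log₂(11/12) + (1/12)·log₂(1/12)]
  = 0.1151 + 0.2987
  = 0.4138 bits
I(X;Y) = H(X) + H(Y) - H(X,Y) = 0.4138 + 0.4138 - 0.4138 = 0.4138 bits > 0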